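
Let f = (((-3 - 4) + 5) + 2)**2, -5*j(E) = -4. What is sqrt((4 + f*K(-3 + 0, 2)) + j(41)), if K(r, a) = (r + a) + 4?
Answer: 2*sqrt(30)/5 ≈ 2.1909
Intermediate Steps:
j(E) = 4/5 (j(E) = -1/5*(-4) = 4/5)
K(r, a) = 4 + a + r (K(r, a) = (a + r) + 4 = 4 + a + r)
f = 0 (f = ((-7 + 5) + 2)**2 = (-2 + 2)**2 = 0**2 = 0)
sqrt((4 + f*K(-3 + 0, 2)) + j(41)) = sqrt((4 + 0*(4 + 2 + (-3 + 0))) + 4/5) = sqrt((4 + 0*(4 + 2 - 3)) + 4/5) = sqrt((4 + 0*3) + 4/5) = sqrt((4 + 0) + 4/5) = sqrt(4 + 4/5) = sqrt(24/5) = 2*sqrt(30)/5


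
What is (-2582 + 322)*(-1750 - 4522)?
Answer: 14174720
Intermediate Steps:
(-2582 + 322)*(-1750 - 4522) = -2260*(-6272) = 14174720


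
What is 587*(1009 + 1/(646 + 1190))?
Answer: 1087432175/1836 ≈ 5.9228e+5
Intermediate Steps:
587*(1009 + 1/(646 + 1190)) = 587*(1009 + 1/1836) = 587*(1852525/1836) = 1087432175/1836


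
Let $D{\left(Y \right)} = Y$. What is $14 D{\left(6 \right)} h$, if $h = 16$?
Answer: $1344$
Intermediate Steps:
$14 D{\left(6 \right)} h = 14 \cdot 6 \cdot 16 = 84 \cdot 16 = 1344$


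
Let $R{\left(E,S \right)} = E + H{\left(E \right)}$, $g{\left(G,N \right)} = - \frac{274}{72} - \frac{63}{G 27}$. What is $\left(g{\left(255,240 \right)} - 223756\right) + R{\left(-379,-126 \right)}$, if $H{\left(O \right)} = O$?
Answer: $- \frac{76336057}{340} \approx -2.2452 \cdot 10^{5}$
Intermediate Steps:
$g{\left(G,N \right)} = - \frac{137}{36} - \frac{7}{3 G}$ ($g{\left(G,N \right)} = \left(-274\right) \frac{1}{72} - \frac{63}{27 G} = - \frac{137}{36} - 63 \frac{1}{27 G} = - \frac{137}{36} - \frac{7}{3 G}$)
$R{\left(E,S \right)} = 2 E$ ($R{\left(E,S \right)} = E + E = 2 E$)
$\left(g{\left(255,240 \right)} - 223756\right) + R{\left(-379,-126 \right)} = \left(\frac{-84 - 34935}{36 \cdot 255} - 223756\right) + 2 \left(-379\right) = \left(\frac{1}{36} \cdot \frac{1}{255} \left(-84 - 34935\right) - 223756\right) - 758 = \left(\frac{1}{36} \cdot \frac{1}{255} \left(-35019\right) - 223756\right) - 758 = \left(- \frac{1297}{340} - 223756\right) - 758 = - \frac{76078337}{340} - 758 = - \frac{76336057}{340}$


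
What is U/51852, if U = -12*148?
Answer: -148/4321 ≈ -0.034251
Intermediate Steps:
U = -1776
U/51852 = -1776/51852 = -1776*1/51852 = -148/4321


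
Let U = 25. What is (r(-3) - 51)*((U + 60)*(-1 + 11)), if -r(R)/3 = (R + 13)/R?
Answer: -34850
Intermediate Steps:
r(R) = -3*(13 + R)/R (r(R) = -3*(R + 13)/R = -3*(13 + R)/R)
(r(-3) - 51)*((U + 60)*(-1 + 11)) = ((-3 - 39/(-3)) - 51)*((25 + 60)*(-1 + 11)) = ((-3 - 39*(-⅓)) - 51)*(85*10) = ((-3 + 13) - 51)*850 = (10 - 51)*850 = -41*850 = -34850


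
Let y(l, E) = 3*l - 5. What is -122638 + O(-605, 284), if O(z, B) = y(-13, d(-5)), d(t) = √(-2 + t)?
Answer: -122682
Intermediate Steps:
y(l, E) = -5 + 3*l
O(z, B) = -44 (O(z, B) = -5 + 3*(-13) = -5 - 39 = -44)
-122638 + O(-605, 284) = -122638 - 44 = -122682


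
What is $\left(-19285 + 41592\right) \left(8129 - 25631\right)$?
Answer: $-390417114$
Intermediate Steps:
$\left(-19285 + 41592\right) \left(8129 - 25631\right) = 22307 \left(-17502\right) = -390417114$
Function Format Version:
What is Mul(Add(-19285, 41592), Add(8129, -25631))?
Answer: -390417114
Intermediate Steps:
Mul(Add(-19285, 41592), Add(8129, -25631)) = Mul(22307, -17502) = -390417114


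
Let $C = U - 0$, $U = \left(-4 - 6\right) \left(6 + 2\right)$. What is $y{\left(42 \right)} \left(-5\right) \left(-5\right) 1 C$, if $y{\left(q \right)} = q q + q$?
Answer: $-3612000$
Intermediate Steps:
$U = -80$ ($U = \left(-4 - 6\right) 8 = \left(-10\right) 8 = -80$)
$y{\left(q \right)} = q + q^{2}$ ($y{\left(q \right)} = q^{2} + q = q + q^{2}$)
$C = -80$ ($C = -80 - 0 = -80 + 0 = -80$)
$y{\left(42 \right)} \left(-5\right) \left(-5\right) 1 C = 42 \left(1 + 42\right) \left(-5\right) \left(-5\right) 1 \left(-80\right) = 42 \cdot 43 \cdot 25 \cdot 1 \left(-80\right) = 1806 \cdot 25 \left(-80\right) = 1806 \left(-2000\right) = -3612000$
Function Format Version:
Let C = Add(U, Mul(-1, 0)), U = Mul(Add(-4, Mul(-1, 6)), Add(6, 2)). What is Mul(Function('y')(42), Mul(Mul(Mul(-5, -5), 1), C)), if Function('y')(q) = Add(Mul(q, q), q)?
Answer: -3612000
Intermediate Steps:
U = -80 (U = Mul(Add(-4, -6), 8) = Mul(-10, 8) = -80)
Function('y')(q) = Add(q, Pow(q, 2)) (Function('y')(q) = Add(Pow(q, 2), q) = Add(q, Pow(q, 2)))
C = -80 (C = Add(-80, Mul(-1, 0)) = Add(-80, 0) = -80)
Mul(Function('y')(42), Mul(Mul(Mul(-5, -5), 1), C)) = Mul(Mul(42, Add(1, 42)), Mul(Mul(Mul(-5, -5), 1), -80)) = Mul(Mul(42, 43), Mul(Mul(25, 1), -80)) = Mul(1806, Mul(25, -80)) = Mul(1806, -2000) = -3612000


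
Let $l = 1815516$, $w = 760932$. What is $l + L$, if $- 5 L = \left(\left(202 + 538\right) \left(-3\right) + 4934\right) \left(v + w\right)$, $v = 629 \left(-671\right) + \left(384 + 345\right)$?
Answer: $- \frac{912602248}{5} \approx -1.8252 \cdot 10^{8}$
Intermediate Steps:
$v = -421330$ ($v = -422059 + 729 = -421330$)
$L = - \frac{921679828}{5}$ ($L = - \frac{\left(\left(202 + 538\right) \left(-3\right) + 4934\right) \left(-421330 + 760932\right)}{5} = - \frac{\left(740 \left(-3\right) + 4934\right) 339602}{5} = - \frac{\left(-2220 + 4934\right) 339602}{5} = - \frac{2714 \cdot 339602}{5} = \left(- \frac{1}{5}\right) 921679828 = - \frac{921679828}{5} \approx -1.8434 \cdot 10^{8}$)
$l + L = 1815516 - \frac{921679828}{5} = - \frac{912602248}{5}$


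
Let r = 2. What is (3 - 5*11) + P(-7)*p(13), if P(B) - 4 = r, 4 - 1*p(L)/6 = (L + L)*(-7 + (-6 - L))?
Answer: 24428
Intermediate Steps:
p(L) = 24 - 12*L*(-13 - L) (p(L) = 24 - 6*(L + L)*(-7 + (-6 - L)) = 24 - 6*2*L*(-13 - L) = 24 - 12*L*(-13 - L))
P(B) = 6 (P(B) = 4 + 2 = 6)
(3 - 5*11) + P(-7)*p(13) = (3 - 5*11) + 6*(24 + 12*13**2 + 156*13) = (3 - 55) + 6*(24 + 12*169 + 2028) = -52 + 6*(24 + 2028 + 2028) = -52 + 6*4080 = -52 + 24480 = 24428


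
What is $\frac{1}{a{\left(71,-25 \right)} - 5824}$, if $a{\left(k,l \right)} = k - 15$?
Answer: $- \frac{1}{5768} \approx -0.00017337$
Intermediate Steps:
$a{\left(k,l \right)} = -15 + k$
$\frac{1}{a{\left(71,-25 \right)} - 5824} = \frac{1}{\left(-15 + 71\right) - 5824} = \frac{1}{56 - 5824} = \frac{1}{-5768} = - \frac{1}{5768}$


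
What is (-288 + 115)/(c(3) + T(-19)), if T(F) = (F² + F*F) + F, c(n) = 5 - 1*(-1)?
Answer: -173/709 ≈ -0.24401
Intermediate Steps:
c(n) = 6 (c(n) = 5 + 1 = 6)
T(F) = F + 2*F² (T(F) = (F² + F²) + F = 2*F² + F = F + 2*F²)
(-288 + 115)/(c(3) + T(-19)) = (-288 + 115)/(6 - 19*(1 + 2*(-19))) = -173/(6 - 19*(1 - 38)) = -173/(6 - 19*(-37)) = -173/(6 + 703) = -173/709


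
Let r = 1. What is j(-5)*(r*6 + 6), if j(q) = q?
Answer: -60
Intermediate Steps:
j(-5)*(r*6 + 6) = -5*(1*6 + 6) = -5*(6 + 6) = -5*12 = -60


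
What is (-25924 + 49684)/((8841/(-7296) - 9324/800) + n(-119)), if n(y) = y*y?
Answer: 131328000/78200591 ≈ 1.6794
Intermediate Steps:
n(y) = y²
(-25924 + 49684)/((8841/(-7296) - 9324/800) + n(-119)) = (-25924 + 49684)/((8841/(-7296) - 9324/800) + (-119)²) = 23760/((8841*(-1/7296) - 9324*1/800) + 14161) = 23760/((-2947/2432 - 2331/200) + 14161) = 23760/(-782299/60800 + 14161) = 23760/(860206501/60800) = 23760*(60800/860206501) = 131328000/78200591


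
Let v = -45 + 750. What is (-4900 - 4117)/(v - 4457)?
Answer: 9017/3752 ≈ 2.4033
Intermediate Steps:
v = 705
(-4900 - 4117)/(v - 4457) = (-4900 - 4117)/(705 - 4457) = -9017/(-3752) = -9017*(-1/3752) = 9017/3752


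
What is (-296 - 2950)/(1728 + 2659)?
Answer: -3246/4387 ≈ -0.73991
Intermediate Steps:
(-296 - 2950)/(1728 + 2659) = -3246/4387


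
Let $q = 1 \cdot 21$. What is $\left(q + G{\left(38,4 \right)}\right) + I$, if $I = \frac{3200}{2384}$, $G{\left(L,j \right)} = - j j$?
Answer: $\frac{945}{149} \approx 6.3423$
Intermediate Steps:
$G{\left(L,j \right)} = - j^{2}$
$I = \frac{200}{149}$ ($I = 3200 \cdot \frac{1}{2384} = \frac{200}{149} \approx 1.3423$)
$q = 21$
$\left(q + G{\left(38,4 \right)}\right) + I = \left(21 - 4^{2}\right) + \frac{200}{149} = \left(21 - 16\right) + \frac{200}{149} = 5 + \frac{200}{149} = \frac{945}{149}$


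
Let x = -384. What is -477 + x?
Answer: -861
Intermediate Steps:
-477 + x = -477 - 384 = -861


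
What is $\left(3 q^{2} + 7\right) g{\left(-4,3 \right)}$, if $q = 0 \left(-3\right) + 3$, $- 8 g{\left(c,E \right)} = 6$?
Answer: $- \frac{51}{2} \approx -25.5$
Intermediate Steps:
$g{\left(c,E \right)} = - \frac{3}{4}$ ($g{\left(c,E \right)} = \left(- \frac{1}{8}\right) 6 = - \frac{3}{4}$)
$q = 3$ ($q = 0 + 3 = 3$)
$\left(3 q^{2} + 7\right) g{\left(-4,3 \right)} = \left(3 \cdot 3^{2} + 7\right) \left(- \frac{3}{4}\right) = \left(3 \cdot 9 + 7\right) \left(- \frac{3}{4}\right) = \left(27 + 7\right) \left(- \frac{3}{4}\right) = 34 \left(- \frac{3}{4}\right) = - \frac{51}{2}$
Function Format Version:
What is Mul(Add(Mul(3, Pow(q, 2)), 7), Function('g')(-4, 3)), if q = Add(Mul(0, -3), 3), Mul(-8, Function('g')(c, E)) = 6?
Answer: Rational(-51, 2) ≈ -25.500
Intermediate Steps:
Function('g')(c, E) = Rational(-3, 4) (Function('g')(c, E) = Mul(Rational(-1, 8), 6) = Rational(-3, 4))
q = 3 (q = Add(0, 3) = 3)
Mul(Add(Mul(3, Pow(q, 2)), 7), Function('g')(-4, 3)) = Mul(Add(Mul(3, Pow(3, 2)), 7), Rational(-3, 4)) = Mul(Add(Mul(3, 9), 7), Rational(-3, 4)) = Mul(Add(27, 7), Rational(-3, 4)) = Mul(34, Rational(-3, 4)) = Rational(-51, 2)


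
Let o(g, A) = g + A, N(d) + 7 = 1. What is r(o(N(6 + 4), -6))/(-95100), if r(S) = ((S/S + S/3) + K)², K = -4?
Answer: -49/95100 ≈ -0.00051525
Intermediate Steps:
N(d) = -6 (N(d) = -7 + 1 = -6)
o(g, A) = A + g
r(S) = (-3 + S/3)² (r(S) = ((S/S + S/3) - 4)² = ((1 + S*(⅓)) - 4)² = ((1 + S/3) - 4)² = (-3 + S/3)²)
r(o(N(6 + 4), -6))/(-95100) = ((-9 + (-6 - 6))²/9)/(-95100) = ((-9 - 12)²/9)*(-1/95100) = ((⅑)*(-21)²)*(-1/95100) = ((⅑)*441)*(-1/95100) = 49*(-1/95100) = -49/95100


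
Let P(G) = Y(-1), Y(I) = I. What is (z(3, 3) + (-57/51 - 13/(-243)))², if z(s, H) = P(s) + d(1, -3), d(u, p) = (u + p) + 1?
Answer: 160224964/17065161 ≈ 9.3890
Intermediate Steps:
P(G) = -1
d(u, p) = 1 + p + u (d(u, p) = (p + u) + 1 = 1 + p + u)
z(s, H) = -2 (z(s, H) = -1 + (1 - 3 + 1) = -1 - 1 = -2)
(z(3, 3) + (-57/51 - 13/(-243)))² = (-2 + (-57/51 - 13/(-243)))² = (-2 + (-57*1/51 - 13*(-1/243)))² = (-2 + (-19/17 + 13/243))² = (-2 - 4396/4131)² = (-12658/4131)² = 160224964/17065161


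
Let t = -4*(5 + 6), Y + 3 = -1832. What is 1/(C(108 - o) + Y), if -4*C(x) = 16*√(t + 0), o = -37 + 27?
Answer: I/(-1835*I + 8*√11) ≈ -0.00054485 + 7.8781e-6*I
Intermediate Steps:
Y = -1835 (Y = -3 - 1832 = -1835)
o = -10
t = -44 (t = -4*11 = -44)
C(x) = -8*I*√11 (C(x) = -4*√(-44 + 0) = -4*√(-44) = -4*2*I*√11 = -8*I*√11)
1/(C(108 - o) + Y) = 1/(-8*I*√11 - 1835) = 1/(-1835 - 8*I*√11)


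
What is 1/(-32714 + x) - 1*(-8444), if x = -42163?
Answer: 632261387/74877 ≈ 8444.0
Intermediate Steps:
1/(-32714 + x) - 1*(-8444) = 1/(-32714 - 42163) - 1*(-8444) = 1/(-74877) + 8444 = -1/74877 + 8444 = 632261387/74877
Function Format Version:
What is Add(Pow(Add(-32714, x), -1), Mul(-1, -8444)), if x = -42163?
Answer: Rational(632261387, 74877) ≈ 8444.0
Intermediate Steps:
Add(Pow(Add(-32714, x), -1), Mul(-1, -8444)) = Add(Pow(Add(-32714, -42163), -1), Mul(-1, -8444)) = Add(Pow(-74877, -1), 8444) = Add(Rational(-1, 74877), 8444) = Rational(632261387, 74877)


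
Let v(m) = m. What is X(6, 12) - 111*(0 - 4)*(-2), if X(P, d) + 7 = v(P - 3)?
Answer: -892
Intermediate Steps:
X(P, d) = -10 + P (X(P, d) = -7 + (P - 3) = -7 + (-3 + P) = -10 + P)
X(6, 12) - 111*(0 - 4)*(-2) = (-10 + 6) - 111*(0 - 4)*(-2) = -4 - (-444)*(-2) = -4 - 111*8 = -4 - 888 = -892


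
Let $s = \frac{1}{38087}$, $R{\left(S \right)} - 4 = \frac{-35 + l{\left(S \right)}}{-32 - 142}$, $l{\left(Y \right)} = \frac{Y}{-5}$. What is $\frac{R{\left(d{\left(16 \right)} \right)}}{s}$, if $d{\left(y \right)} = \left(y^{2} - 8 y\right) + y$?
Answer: $\frac{4989397}{30} \approx 1.6631 \cdot 10^{5}$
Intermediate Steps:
$l{\left(Y \right)} = - \frac{Y}{5}$ ($l{\left(Y \right)} = Y \left(- \frac{1}{5}\right) = - \frac{Y}{5}$)
$d{\left(y \right)} = y^{2} - 7 y$
$R{\left(S \right)} = \frac{731}{174} + \frac{S}{870}$ ($R{\left(S \right)} = 4 + \frac{-35 - \frac{S}{5}}{-32 - 142} = 4 + \frac{-35 - \frac{S}{5}}{-174} = 4 + \left(-35 - \frac{S}{5}\right) \left(- \frac{1}{174}\right) = 4 + \left(\frac{35}{174} + \frac{S}{870}\right) = \frac{731}{174} + \frac{S}{870}$)
$s = \frac{1}{38087} \approx 2.6256 \cdot 10^{-5}$
$\frac{R{\left(d{\left(16 \right)} \right)}}{s} = \left(\frac{731}{174} + \frac{16 \left(-7 + 16\right)}{870}\right) \frac{1}{\frac{1}{38087}} = \left(\frac{731}{174} + \frac{16 \cdot 9}{870}\right) 38087 = \left(\frac{731}{174} + \frac{1}{870} \cdot 144\right) 38087 = \left(\frac{731}{174} + \frac{24}{145}\right) 38087 = \frac{131}{30} \cdot 38087 = \frac{4989397}{30}$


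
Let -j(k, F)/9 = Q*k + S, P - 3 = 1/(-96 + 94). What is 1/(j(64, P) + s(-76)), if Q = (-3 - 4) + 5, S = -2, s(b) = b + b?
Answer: 1/1018 ≈ 0.00098232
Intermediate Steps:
s(b) = 2*b
Q = -2 (Q = -7 + 5 = -2)
P = 5/2 (P = 3 + 1/(-96 + 94) = 3 + 1/(-2) = 3 - 1/2 = 5/2 ≈ 2.5000)
j(k, F) = 18 + 18*k (j(k, F) = -9*(-2*k - 2) = -9*(-2 - 2*k) = 18 + 18*k)
1/(j(64, P) + s(-76)) = 1/((18 + 18*64) + 2*(-76)) = 1/((18 + 1152) - 152) = 1/(1170 - 152) = 1/1018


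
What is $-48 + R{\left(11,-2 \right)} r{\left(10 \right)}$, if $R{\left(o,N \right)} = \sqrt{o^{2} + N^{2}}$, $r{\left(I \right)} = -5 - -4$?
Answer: $-48 - 5 \sqrt{5} \approx -59.18$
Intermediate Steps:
$r{\left(I \right)} = -1$ ($r{\left(I \right)} = -5 + 4 = -1$)
$R{\left(o,N \right)} = \sqrt{N^{2} + o^{2}}$
$-48 + R{\left(11,-2 \right)} r{\left(10 \right)} = -48 + \sqrt{\left(-2\right)^{2} + 11^{2}} \left(-1\right) = -48 + \sqrt{4 + 121} \left(-1\right) = -48 + \sqrt{125} \left(-1\right) = -48 + 5 \sqrt{5} \left(-1\right) = -48 - 5 \sqrt{5}$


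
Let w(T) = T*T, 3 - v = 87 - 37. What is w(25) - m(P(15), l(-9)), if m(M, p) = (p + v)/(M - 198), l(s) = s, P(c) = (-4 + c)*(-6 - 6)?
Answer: 103097/165 ≈ 624.83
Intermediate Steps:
v = -47 (v = 3 - (87 - 37) = 3 - 1*50 = 3 - 50 = -47)
P(c) = 48 - 12*c (P(c) = (-4 + c)*(-12) = 48 - 12*c)
w(T) = T²
m(M, p) = (-47 + p)/(-198 + M) (m(M, p) = (p - 47)/(M - 198) = (-47 + p)/(-198 + M))
w(25) - m(P(15), l(-9)) = 25² - (-47 - 9)/(-198 + (48 - 12*15)) = 625 - (-56)/(-198 + (48 - 180)) = 625 - (-56)/(-198 - 132) = 625 - (-56)/(-330) = 625 - (-1)*(-56)/330 = 625 - 1*28/165 = 625 - 28/165 = 103097/165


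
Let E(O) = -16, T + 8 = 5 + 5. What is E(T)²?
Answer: 256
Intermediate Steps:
T = 2 (T = -8 + (5 + 5) = -8 + 10 = 2)
E(T)² = (-16)² = 256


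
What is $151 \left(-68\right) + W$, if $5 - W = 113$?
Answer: $-10376$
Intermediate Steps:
$W = -108$ ($W = 5 - 113 = -108$)
$151 \left(-68\right) + W = 151 \left(-68\right) - 108 = -10268 - 108 = -10376$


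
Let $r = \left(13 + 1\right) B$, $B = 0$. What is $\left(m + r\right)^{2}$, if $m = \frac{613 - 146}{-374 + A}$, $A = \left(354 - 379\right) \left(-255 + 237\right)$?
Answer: $\frac{218089}{5776} \approx 37.758$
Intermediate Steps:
$A = 450$ ($A = \left(-25\right) \left(-18\right) = 450$)
$r = 0$ ($r = \left(13 + 1\right) 0 = 14 \cdot 0 = 0$)
$m = \frac{467}{76}$ ($m = \frac{613 - 146}{-374 + 450} = \frac{467}{76} \approx 6.1447$)
$\left(m + r\right)^{2} = \left(\frac{467}{76} + 0\right)^{2} = \left(\frac{467}{76}\right)^{2} = \frac{218089}{5776}$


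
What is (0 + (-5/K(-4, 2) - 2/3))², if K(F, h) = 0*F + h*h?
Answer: 529/144 ≈ 3.6736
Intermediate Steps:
K(F, h) = h² (K(F, h) = 0 + h² = h²)
(0 + (-5/K(-4, 2) - 2/3))² = (0 + (-5/(2²) - 2/3))² = (0 + (-5/4 - 2*⅓))² = (0 + (-5*¼ - ⅔))² = (0 + (-5/4 - ⅔))² = (0 - 23/12)² = (-23/12)² = 529/144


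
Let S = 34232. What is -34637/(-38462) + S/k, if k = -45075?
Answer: 244631591/1733674650 ≈ 0.14111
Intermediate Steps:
-34637/(-38462) + S/k = -34637/(-38462) + 34232/(-45075) = -34637*(-1/38462) + 34232*(-1/45075) = 34637/38462 - 34232/45075 = 244631591/1733674650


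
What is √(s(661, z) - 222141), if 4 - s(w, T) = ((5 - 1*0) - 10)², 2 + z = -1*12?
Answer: I*√222162 ≈ 471.34*I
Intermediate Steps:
z = -14 (z = -2 - 1*12 = -2 - 12 = -14)
s(w, T) = -21 (s(w, T) = 4 - ((5 - 1*0) - 10)² = 4 - ((5 + 0) - 10)² = 4 - (5 - 10)² = 4 - 1*(-5)² = 4 - 1*25 = 4 - 25 = -21)
√(s(661, z) - 222141) = √(-21 - 222141) = √(-222162) = I*√222162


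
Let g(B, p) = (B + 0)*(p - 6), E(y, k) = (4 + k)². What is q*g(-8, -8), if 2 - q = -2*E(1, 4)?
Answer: 14560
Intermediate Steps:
g(B, p) = B*(-6 + p)
q = 130 (q = 2 - (-2)*(4 + 4)² = 2 - (-2)*8² = 2 - (-2)*64 = 2 - 1*(-128) = 2 + 128 = 130)
q*g(-8, -8) = 130*(-8*(-6 - 8)) = 130*(-8*(-14)) = 130*112 = 14560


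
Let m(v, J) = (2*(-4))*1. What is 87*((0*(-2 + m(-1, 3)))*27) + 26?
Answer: 26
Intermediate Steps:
m(v, J) = -8 (m(v, J) = -8*1 = -8)
87*((0*(-2 + m(-1, 3)))*27) + 26 = 87*((0*(-2 - 8))*27) + 26 = 87*((0*(-10))*27) + 26 = 87*(0*27) + 26 = 87*0 + 26 = 0 + 26 = 26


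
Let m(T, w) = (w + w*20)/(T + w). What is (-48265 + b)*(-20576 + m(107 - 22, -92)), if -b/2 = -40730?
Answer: -673858500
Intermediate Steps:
b = 81460 (b = -2*(-40730) = 81460)
m(T, w) = 21*w/(T + w) (m(T, w) = (w + 20*w)/(T + w) = (21*w)/(T + w) = 21*w/(T + w))
(-48265 + b)*(-20576 + m(107 - 22, -92)) = (-48265 + 81460)*(-20576 + 21*(-92)/((107 - 22) - 92)) = 33195*(-20576 + 21*(-92)/(85 - 92)) = 33195*(-20576 + 21*(-92)/(-7)) = 33195*(-20576 + 21*(-92)*(-1/7)) = 33195*(-20576 + 276) = 33195*(-20300) = -673858500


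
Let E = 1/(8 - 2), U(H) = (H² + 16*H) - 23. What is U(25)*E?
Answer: 167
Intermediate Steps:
U(H) = -23 + H² + 16*H
E = ⅙ (E = 1/6 = ⅙ ≈ 0.16667)
U(25)*E = (-23 + 25² + 16*25)*(⅙) = (-23 + 625 + 400)*(⅙) = 1002*(⅙) = 167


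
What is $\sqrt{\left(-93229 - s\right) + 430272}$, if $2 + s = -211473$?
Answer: $\sqrt{548518} \approx 740.62$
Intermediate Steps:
$s = -211475$ ($s = -2 - 211473 = -211475$)
$\sqrt{\left(-93229 - s\right) + 430272} = \sqrt{\left(-93229 - -211475\right) + 430272} = \sqrt{\left(-93229 + 211475\right) + 430272} = \sqrt{118246 + 430272} = \sqrt{548518}$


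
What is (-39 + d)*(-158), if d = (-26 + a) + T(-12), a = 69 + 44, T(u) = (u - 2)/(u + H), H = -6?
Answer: -69362/9 ≈ -7706.9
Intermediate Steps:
T(u) = (-2 + u)/(-6 + u) (T(u) = (u - 2)/(u - 6) = (-2 + u)/(-6 + u))
a = 113
d = 790/9 (d = (-26 + 113) + (-2 - 12)/(-6 - 12) = 87 - 14/(-18) = 87 - 1/18*(-14) = 87 + 7/9 = 790/9 ≈ 87.778)
(-39 + d)*(-158) = (-39 + 790/9)*(-158) = (439/9)*(-158) = -69362/9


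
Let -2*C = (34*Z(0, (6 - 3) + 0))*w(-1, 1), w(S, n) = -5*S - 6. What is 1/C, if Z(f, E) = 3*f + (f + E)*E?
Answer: 1/153 ≈ 0.0065359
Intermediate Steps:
Z(f, E) = 3*f + E*(E + f) (Z(f, E) = 3*f + (E + f)*E = 3*f + E*(E + f))
w(S, n) = -6 - 5*S
C = 153 (C = -34*(((6 - 3) + 0)**2 + 3*0 + ((6 - 3) + 0)*0)*(-6 - 5*(-1))/2 = -34*((3 + 0)**2 + 0 + (3 + 0)*0)*(-6 + 5)/2 = -34*(3**2 + 0 + 3*0)*(-1)/2 = -34*(9 + 0 + 0)*(-1)/2 = -34*9*(-1)/2 = -153*(-1) = -1/2*(-306) = 153)
1/C = 1/153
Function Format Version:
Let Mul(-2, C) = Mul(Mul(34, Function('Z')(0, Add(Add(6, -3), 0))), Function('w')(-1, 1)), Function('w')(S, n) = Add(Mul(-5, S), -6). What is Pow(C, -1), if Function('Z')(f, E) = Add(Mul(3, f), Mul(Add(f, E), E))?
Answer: Rational(1, 153) ≈ 0.0065359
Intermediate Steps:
Function('Z')(f, E) = Add(Mul(3, f), Mul(E, Add(E, f))) (Function('Z')(f, E) = Add(Mul(3, f), Mul(Add(E, f), E)) = Add(Mul(3, f), Mul(E, Add(E, f))))
Function('w')(S, n) = Add(-6, Mul(-5, S))
C = 153 (C = Mul(Rational(-1, 2), Mul(Mul(34, Add(Pow(Add(Add(6, -3), 0), 2), Mul(3, 0), Mul(Add(Add(6, -3), 0), 0))), Add(-6, Mul(-5, -1)))) = Mul(Rational(-1, 2), Mul(Mul(34, Add(Pow(Add(3, 0), 2), 0, Mul(Add(3, 0), 0))), Add(-6, 5))) = Mul(Rational(-1, 2), Mul(Mul(34, Add(Pow(3, 2), 0, Mul(3, 0))), -1)) = Mul(Rational(-1, 2), Mul(Mul(34, Add(9, 0, 0)), -1)) = Mul(Rational(-1, 2), Mul(Mul(34, 9), -1)) = Mul(Rational(-1, 2), Mul(306, -1)) = Mul(Rational(-1, 2), -306) = 153)
Pow(C, -1) = Pow(153, -1) = Rational(1, 153)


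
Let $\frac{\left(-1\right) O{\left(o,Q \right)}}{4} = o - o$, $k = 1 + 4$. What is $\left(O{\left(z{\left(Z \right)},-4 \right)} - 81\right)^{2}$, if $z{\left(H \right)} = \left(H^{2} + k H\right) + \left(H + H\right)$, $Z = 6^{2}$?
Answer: $6561$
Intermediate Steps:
$Z = 36$
$k = 5$
$z{\left(H \right)} = H^{2} + 7 H$ ($z{\left(H \right)} = \left(H^{2} + 5 H\right) + \left(H + H\right) = \left(H^{2} + 5 H\right) + 2 H = H^{2} + 7 H$)
$O{\left(o,Q \right)} = 0$ ($O{\left(o,Q \right)} = - 4 \left(o - o\right) = \left(-4\right) 0 = 0$)
$\left(O{\left(z{\left(Z \right)},-4 \right)} - 81\right)^{2} = \left(0 - 81\right)^{2} = \left(-81\right)^{2} = 6561$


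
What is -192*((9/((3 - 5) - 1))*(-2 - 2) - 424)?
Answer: 79104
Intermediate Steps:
-192*((9/((3 - 5) - 1))*(-2 - 2) - 424) = -192*((9/(-2 - 1))*(-4) - 424) = -192*((9/(-3))*(-4) - 424) = -192*((9*(-⅓))*(-4) - 424) = -192*(-3*(-4) - 424) = -192*(12 - 424) = -192*(-412) = 79104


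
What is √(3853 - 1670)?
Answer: √2183 ≈ 46.723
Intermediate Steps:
√(3853 - 1670) = √2183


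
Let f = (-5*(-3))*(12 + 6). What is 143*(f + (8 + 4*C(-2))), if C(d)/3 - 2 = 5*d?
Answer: 26026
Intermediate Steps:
C(d) = 6 + 15*d (C(d) = 6 + 3*(5*d) = 6 + 15*d)
f = 270 (f = 15*18 = 270)
143*(f + (8 + 4*C(-2))) = 143*(270 + (8 + 4*(6 + 15*(-2)))) = 143*(270 + (8 + 4*(6 - 30))) = 143*(270 + (8 + 4*(-24))) = 143*(270 + (8 - 96)) = 143*(270 - 88) = 143*182 = 26026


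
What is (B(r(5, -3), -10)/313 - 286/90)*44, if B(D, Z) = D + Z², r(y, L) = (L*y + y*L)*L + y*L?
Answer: -1622896/14085 ≈ -115.22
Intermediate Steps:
r(y, L) = L*y + 2*y*L² (r(y, L) = (L*y + L*y)*L + L*y = (2*L*y)*L + L*y = 2*y*L² + L*y = L*y + 2*y*L²)
(B(r(5, -3), -10)/313 - 286/90)*44 = ((-3*5*(1 + 2*(-3)) + (-10)²)/313 - 286/90)*44 = ((-3*5*(1 - 6) + 100)*(1/313) - 286*1/90)*44 = ((-3*5*(-5) + 100)*(1/313) - 143/45)*44 = ((75 + 100)*(1/313) - 143/45)*44 = (175*(1/313) - 143/45)*44 = (175/313 - 143/45)*44 = -36884/14085*44 = -1622896/14085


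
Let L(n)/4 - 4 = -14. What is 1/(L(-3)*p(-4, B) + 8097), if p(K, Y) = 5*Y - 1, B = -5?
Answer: 1/9137 ≈ 0.00010945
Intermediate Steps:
L(n) = -40 (L(n) = 16 + 4*(-14) = 16 - 56 = -40)
p(K, Y) = -1 + 5*Y
1/(L(-3)*p(-4, B) + 8097) = 1/(-40*(-1 + 5*(-5)) + 8097) = 1/(-40*(-1 - 25) + 8097) = 1/(-40*(-26) + 8097) = 1/(1040 + 8097) = 1/9137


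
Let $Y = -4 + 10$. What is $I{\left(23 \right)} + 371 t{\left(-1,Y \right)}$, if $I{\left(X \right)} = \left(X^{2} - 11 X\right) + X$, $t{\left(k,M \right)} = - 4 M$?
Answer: $-8605$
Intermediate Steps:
$Y = 6$
$I{\left(X \right)} = X^{2} - 10 X$
$I{\left(23 \right)} + 371 t{\left(-1,Y \right)} = 23 \left(-10 + 23\right) + 371 \left(\left(-4\right) 6\right) = 23 \cdot 13 + 371 \left(-24\right) = 299 - 8904 = -8605$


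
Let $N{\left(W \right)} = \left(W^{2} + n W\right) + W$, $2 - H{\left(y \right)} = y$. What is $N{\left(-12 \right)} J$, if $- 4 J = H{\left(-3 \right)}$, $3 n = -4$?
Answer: $-185$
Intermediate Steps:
$n = - \frac{4}{3}$ ($n = \frac{1}{3} \left(-4\right) = - \frac{4}{3} \approx -1.3333$)
$H{\left(y \right)} = 2 - y$
$N{\left(W \right)} = W^{2} - \frac{W}{3}$ ($N{\left(W \right)} = \left(W^{2} - \frac{4 W}{3}\right) + W = W^{2} - \frac{W}{3}$)
$J = - \frac{5}{4}$ ($J = - \frac{2 - -3}{4} = - \frac{2 + 3}{4} = \left(- \frac{1}{4}\right) 5 = - \frac{5}{4} \approx -1.25$)
$N{\left(-12 \right)} J = - 12 \left(- \frac{1}{3} - 12\right) \left(- \frac{5}{4}\right) = \left(-12\right) \left(- \frac{37}{3}\right) \left(- \frac{5}{4}\right) = 148 \left(- \frac{5}{4}\right) = -185$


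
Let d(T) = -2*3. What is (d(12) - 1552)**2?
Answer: 2427364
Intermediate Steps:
d(T) = -6
(d(12) - 1552)**2 = (-6 - 1552)**2 = (-1558)**2 = 2427364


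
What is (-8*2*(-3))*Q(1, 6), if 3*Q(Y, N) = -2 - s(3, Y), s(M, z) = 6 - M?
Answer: -80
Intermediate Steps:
Q(Y, N) = -5/3 (Q(Y, N) = (-2 - (6 - 1*3))/3 = (-2 - (6 - 3))/3 = (-2 - 1*3)/3 = (-2 - 3)/3 = (⅓)*(-5) = -5/3)
(-8*2*(-3))*Q(1, 6) = (-8*2*(-3))*(-5/3) = -16*(-3)*(-5/3) = 48*(-5/3) = -80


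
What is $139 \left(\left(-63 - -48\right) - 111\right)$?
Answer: $-17514$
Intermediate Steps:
$139 \left(\left(-63 - -48\right) - 111\right) = 139 \left(\left(-63 + 48\right) - 111\right) = 139 \left(-15 - 111\right) = 139 \left(-126\right) = -17514$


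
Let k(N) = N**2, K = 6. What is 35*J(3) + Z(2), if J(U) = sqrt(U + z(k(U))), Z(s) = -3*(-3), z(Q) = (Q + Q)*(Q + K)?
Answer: 9 + 35*sqrt(273) ≈ 587.29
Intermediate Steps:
z(Q) = 2*Q*(6 + Q) (z(Q) = (Q + Q)*(Q + 6) = (2*Q)*(6 + Q) = 2*Q*(6 + Q))
Z(s) = 9
J(U) = sqrt(U + 2*U**2*(6 + U**2))
35*J(3) + Z(2) = 35*sqrt(3*(1 + 2*3*(6 + 3**2))) + 9 = 35*sqrt(3*(1 + 2*3*(6 + 9))) + 9 = 35*sqrt(3*(1 + 2*3*15)) + 9 = 35*sqrt(3*(1 + 90)) + 9 = 35*sqrt(3*91) + 9 = 35*sqrt(273) + 9 = 9 + 35*sqrt(273)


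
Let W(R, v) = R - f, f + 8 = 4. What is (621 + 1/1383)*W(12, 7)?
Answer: 13741504/1383 ≈ 9936.0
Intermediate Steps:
f = -4 (f = -8 + 4 = -4)
W(R, v) = 4 + R (W(R, v) = R - 1*(-4) = R + 4 = 4 + R)
(621 + 1/1383)*W(12, 7) = (621 + 1/1383)*(4 + 12) = (621 + 1/1383)*16 = (858844/1383)*16 = 13741504/1383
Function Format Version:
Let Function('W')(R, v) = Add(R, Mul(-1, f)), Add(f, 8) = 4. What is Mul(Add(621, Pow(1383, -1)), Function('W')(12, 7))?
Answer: Rational(13741504, 1383) ≈ 9936.0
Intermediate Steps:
f = -4 (f = Add(-8, 4) = -4)
Function('W')(R, v) = Add(4, R) (Function('W')(R, v) = Add(R, Mul(-1, -4)) = Add(R, 4) = Add(4, R))
Mul(Add(621, Pow(1383, -1)), Function('W')(12, 7)) = Mul(Add(621, Pow(1383, -1)), Add(4, 12)) = Mul(Add(621, Rational(1, 1383)), 16) = Mul(Rational(858844, 1383), 16) = Rational(13741504, 1383)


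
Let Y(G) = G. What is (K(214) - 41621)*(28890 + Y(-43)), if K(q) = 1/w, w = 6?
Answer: -7203817075/6 ≈ -1.2006e+9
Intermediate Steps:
K(q) = ⅙ (K(q) = 1/6 = ⅙)
(K(214) - 41621)*(28890 + Y(-43)) = (⅙ - 41621)*(28890 - 43) = -249725/6*28847 = -7203817075/6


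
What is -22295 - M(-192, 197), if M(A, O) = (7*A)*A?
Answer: -280343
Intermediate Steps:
M(A, O) = 7*A**2
-22295 - M(-192, 197) = -22295 - 7*(-192)**2 = -22295 - 7*36864 = -22295 - 1*258048 = -22295 - 258048 = -280343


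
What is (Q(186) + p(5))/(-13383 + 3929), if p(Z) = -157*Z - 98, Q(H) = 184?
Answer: 699/9454 ≈ 0.073937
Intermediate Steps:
p(Z) = -98 - 157*Z
(Q(186) + p(5))/(-13383 + 3929) = (184 + (-98 - 157*5))/(-13383 + 3929) = (184 + (-98 - 785))/(-9454) = (184 - 883)*(-1/9454) = -699*(-1/9454) = 699/9454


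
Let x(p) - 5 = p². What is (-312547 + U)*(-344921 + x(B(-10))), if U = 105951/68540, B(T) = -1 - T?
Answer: 1477401793041843/13708 ≈ 1.0778e+11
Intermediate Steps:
U = 105951/68540 (U = 105951*(1/68540) = 105951/68540 ≈ 1.5458)
x(p) = 5 + p²
(-312547 + U)*(-344921 + x(B(-10))) = (-312547 + 105951/68540)*(-344921 + (5 + (-1 - 1*(-10))²)) = -21421865429*(-344921 + (5 + (-1 + 10)²))/68540 = -21421865429*(-344921 + (5 + 9²))/68540 = -21421865429*(-344921 + (5 + 81))/68540 = -21421865429*(-344921 + 86)/68540 = -21421865429/68540*(-344835) = 1477401793041843/13708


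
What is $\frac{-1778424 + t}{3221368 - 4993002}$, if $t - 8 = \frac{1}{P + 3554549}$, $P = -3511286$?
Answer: $\frac{76939611407}{76646201742} \approx 1.0038$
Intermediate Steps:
$t = \frac{346105}{43263}$ ($t = 8 + \frac{1}{-3511286 + 3554549} = 8 + \frac{1}{43263} = \frac{346105}{43263} \approx 8.0$)
$\frac{-1778424 + t}{3221368 - 4993002} = \frac{-1778424 + \frac{346105}{43263}}{3221368 - 4993002} = - \frac{76939611407}{43263 \left(-1771634\right)} = \left(- \frac{76939611407}{43263}\right) \left(- \frac{1}{1771634}\right) = \frac{76939611407}{76646201742}$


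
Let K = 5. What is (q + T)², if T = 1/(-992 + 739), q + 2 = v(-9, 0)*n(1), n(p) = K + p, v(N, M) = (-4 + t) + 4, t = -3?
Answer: 25613721/64009 ≈ 400.16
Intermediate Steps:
v(N, M) = -3 (v(N, M) = (-4 - 3) + 4 = -7 + 4 = -3)
n(p) = 5 + p
q = -20 (q = -2 - 3*(5 + 1) = -2 - 3*6 = -2 - 18 = -20)
T = -1/253 (T = 1/(-253) = -1/253 ≈ -0.0039526)
(q + T)² = (-20 - 1/253)² = (-5061/253)² = 25613721/64009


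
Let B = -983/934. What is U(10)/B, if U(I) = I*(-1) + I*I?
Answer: -84060/983 ≈ -85.514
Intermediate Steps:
U(I) = I**2 - I (U(I) = -I + I**2 = I**2 - I)
B = -983/934 (B = -983*1/934 = -983/934 ≈ -1.0525)
U(10)/B = (10*(-1 + 10))/(-983/934) = (10*9)*(-934/983) = 90*(-934/983) = -84060/983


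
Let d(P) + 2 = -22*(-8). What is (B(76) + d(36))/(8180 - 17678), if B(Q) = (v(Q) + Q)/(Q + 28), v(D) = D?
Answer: -2281/123474 ≈ -0.018474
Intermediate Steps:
d(P) = 174 (d(P) = -2 - 22*(-8) = -2 + 176 = 174)
B(Q) = 2*Q/(28 + Q) (B(Q) = (Q + Q)/(Q + 28) = (2*Q)/(28 + Q) = 2*Q/(28 + Q))
(B(76) + d(36))/(8180 - 17678) = (2*76/(28 + 76) + 174)/(8180 - 17678) = (2*76/104 + 174)/(-9498) = (2*76*(1/104) + 174)*(-1/9498) = (19/13 + 174)*(-1/9498) = (2281/13)*(-1/9498) = -2281/123474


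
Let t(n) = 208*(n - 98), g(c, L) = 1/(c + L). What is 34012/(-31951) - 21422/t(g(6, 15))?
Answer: -89348755/6835213528 ≈ -0.013072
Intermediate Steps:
g(c, L) = 1/(L + c)
t(n) = -20384 + 208*n (t(n) = 208*(-98 + n) = -20384 + 208*n)
34012/(-31951) - 21422/t(g(6, 15)) = 34012/(-31951) - 21422/(-20384 + 208/(15 + 6)) = 34012*(-1/31951) - 21422/(-20384 + 208/21) = -34012/31951 - 21422/(-20384 + 208*(1/21)) = -34012/31951 - 21422/(-20384 + 208/21) = -34012/31951 - 21422/(-427856/21) = -34012/31951 - 21422*(-21/427856) = -34012/31951 + 224931/213928 = -89348755/6835213528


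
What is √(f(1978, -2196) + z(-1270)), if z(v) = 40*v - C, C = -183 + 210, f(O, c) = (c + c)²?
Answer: √19238837 ≈ 4386.2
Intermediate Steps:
f(O, c) = 4*c² (f(O, c) = (2*c)² = 4*c²)
C = 27
z(v) = -27 + 40*v (z(v) = 40*v - 1*27 = 40*v - 27 = -27 + 40*v)
√(f(1978, -2196) + z(-1270)) = √(4*(-2196)² + (-27 + 40*(-1270))) = √(4*4822416 + (-27 - 50800)) = √(19289664 - 50827) = √19238837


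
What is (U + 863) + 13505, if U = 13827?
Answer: 28195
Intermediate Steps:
(U + 863) + 13505 = (13827 + 863) + 13505 = 14690 + 13505 = 28195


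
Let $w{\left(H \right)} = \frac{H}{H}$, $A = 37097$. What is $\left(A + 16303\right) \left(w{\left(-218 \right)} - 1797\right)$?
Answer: $-95906400$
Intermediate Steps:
$w{\left(H \right)} = 1$
$\left(A + 16303\right) \left(w{\left(-218 \right)} - 1797\right) = \left(37097 + 16303\right) \left(1 - 1797\right) = 53400 \left(-1796\right) = -95906400$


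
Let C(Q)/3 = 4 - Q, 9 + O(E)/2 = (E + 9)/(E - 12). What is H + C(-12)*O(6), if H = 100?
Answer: -1004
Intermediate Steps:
O(E) = -18 + 2*(9 + E)/(-12 + E) (O(E) = -18 + 2*((E + 9)/(E - 12)) = -18 + 2*((9 + E)/(-12 + E)) = -18 + 2*(9 + E)/(-12 + E))
C(Q) = 12 - 3*Q (C(Q) = 3*(4 - Q) = 12 - 3*Q)
H + C(-12)*O(6) = 100 + (12 - 3*(-12))*(2*(117 - 8*6)/(-12 + 6)) = 100 + (12 + 36)*(2*(117 - 48)/(-6)) = 100 + 48*(2*(-1/6)*69) = 100 + 48*(-23) = 100 - 1104 = -1004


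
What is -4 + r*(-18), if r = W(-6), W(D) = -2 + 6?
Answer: -76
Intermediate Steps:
W(D) = 4
r = 4
-4 + r*(-18) = -4 + 4*(-18) = -4 - 72 = -76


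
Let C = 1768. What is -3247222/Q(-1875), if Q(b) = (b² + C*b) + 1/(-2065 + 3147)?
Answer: -3513494204/217076251 ≈ -16.186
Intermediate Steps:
Q(b) = 1/1082 + b² + 1768*b (Q(b) = (b² + 1768*b) + 1/(-2065 + 3147) = (b² + 1768*b) + 1/1082 = 1/1082 + b² + 1768*b)
-3247222/Q(-1875) = -3247222/(1/1082 + (-1875)² + 1768*(-1875)) = -3247222/(1/1082 + 3515625 - 3315000) = -3247222/217076251/1082 = -3247222*1082/217076251 = -3513494204/217076251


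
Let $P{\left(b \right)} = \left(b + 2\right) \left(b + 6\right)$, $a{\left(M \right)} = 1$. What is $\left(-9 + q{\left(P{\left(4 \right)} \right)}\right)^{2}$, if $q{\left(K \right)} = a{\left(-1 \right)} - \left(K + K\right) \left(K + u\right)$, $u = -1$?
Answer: $50239744$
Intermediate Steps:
$P{\left(b \right)} = \left(2 + b\right) \left(6 + b\right)$
$q{\left(K \right)} = 1 - 2 K \left(-1 + K\right)$ ($q{\left(K \right)} = 1 - \left(K + K\right) \left(K - 1\right) = 1 - 2 K \left(-1 + K\right)$)
$\left(-9 + q{\left(P{\left(4 \right)} \right)}\right)^{2} = \left(-9 + \left(1 - 2 \left(12 + 4^{2} + 8 \cdot 4\right)^{2} + 2 \left(12 + 4^{2} + 8 \cdot 4\right)\right)\right)^{2} = \left(-9 + \left(1 - 2 \left(12 + 16 + 32\right)^{2} + 2 \left(12 + 16 + 32\right)\right)\right)^{2} = \left(-9 + \left(1 - 2 \cdot 60^{2} + 2 \cdot 60\right)\right)^{2} = \left(-9 + \left(1 - 7200 + 120\right)\right)^{2} = \left(-9 - 7079\right)^{2} = \left(-7088\right)^{2} = 50239744$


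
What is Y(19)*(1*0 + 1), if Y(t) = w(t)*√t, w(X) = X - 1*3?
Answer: 16*√19 ≈ 69.742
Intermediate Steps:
w(X) = -3 + X (w(X) = X - 3 = -3 + X)
Y(t) = √t*(-3 + t) (Y(t) = (-3 + t)*√t = √t*(-3 + t))
Y(19)*(1*0 + 1) = (√19*(-3 + 19))*(1*0 + 1) = (√19*16)*(0 + 1) = (16*√19)*1 = 16*√19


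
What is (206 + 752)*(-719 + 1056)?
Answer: 322846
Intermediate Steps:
(206 + 752)*(-719 + 1056) = 958*337 = 322846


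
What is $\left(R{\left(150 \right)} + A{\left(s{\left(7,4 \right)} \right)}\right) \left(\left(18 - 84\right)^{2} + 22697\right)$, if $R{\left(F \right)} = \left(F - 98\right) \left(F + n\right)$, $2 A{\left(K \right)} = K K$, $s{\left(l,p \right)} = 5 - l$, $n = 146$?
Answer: $416453882$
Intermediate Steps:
$A{\left(K \right)} = \frac{K^{2}}{2}$ ($A{\left(K \right)} = \frac{K K}{2} = \frac{K^{2}}{2}$)
$R{\left(F \right)} = \left(-98 + F\right) \left(146 + F\right)$ ($R{\left(F \right)} = \left(F - 98\right) \left(F + 146\right) = \left(-98 + F\right) \left(146 + F\right)$)
$\left(R{\left(150 \right)} + A{\left(s{\left(7,4 \right)} \right)}\right) \left(\left(18 - 84\right)^{2} + 22697\right) = \left(\left(-14308 + 150^{2} + 48 \cdot 150\right) + \frac{\left(5 - 7\right)^{2}}{2}\right) \left(\left(18 - 84\right)^{2} + 22697\right) = \left(\left(-14308 + 22500 + 7200\right) + \frac{\left(5 - 7\right)^{2}}{2}\right) \left(\left(-66\right)^{2} + 22697\right) = \left(15392 + \frac{\left(-2\right)^{2}}{2}\right) \left(4356 + 22697\right) = \left(15392 + \frac{1}{2} \cdot 4\right) 27053 = \left(15392 + 2\right) 27053 = 15394 \cdot 27053 = 416453882$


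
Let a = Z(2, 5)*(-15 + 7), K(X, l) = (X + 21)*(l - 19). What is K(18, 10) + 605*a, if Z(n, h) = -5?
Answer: 23849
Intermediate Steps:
K(X, l) = (-19 + l)*(21 + X) (K(X, l) = (21 + X)*(-19 + l) = (-19 + l)*(21 + X))
a = 40 (a = -5*(-15 + 7) = -5*(-8) = 40)
K(18, 10) + 605*a = (-399 - 19*18 + 21*10 + 18*10) + 605*40 = (-399 - 342 + 210 + 180) + 24200 = -351 + 24200 = 23849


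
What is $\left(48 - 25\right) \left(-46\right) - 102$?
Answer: $-1160$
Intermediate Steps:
$\left(48 - 25\right) \left(-46\right) - 102 = 23 \left(-46\right) - 102 = -1058 - 102 = -1160$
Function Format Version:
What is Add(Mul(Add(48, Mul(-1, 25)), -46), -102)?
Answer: -1160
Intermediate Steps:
Add(Mul(Add(48, Mul(-1, 25)), -46), -102) = Add(Mul(Add(48, -25), -46), -102) = Add(Mul(23, -46), -102) = Add(-1058, -102) = -1160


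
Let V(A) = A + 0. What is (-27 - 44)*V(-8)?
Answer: 568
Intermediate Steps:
V(A) = A
(-27 - 44)*V(-8) = (-27 - 44)*(-8) = -71*(-8) = 568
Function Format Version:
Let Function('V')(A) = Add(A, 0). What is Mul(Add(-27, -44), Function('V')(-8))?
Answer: 568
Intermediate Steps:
Function('V')(A) = A
Mul(Add(-27, -44), Function('V')(-8)) = Mul(Add(-27, -44), -8) = Mul(-71, -8) = 568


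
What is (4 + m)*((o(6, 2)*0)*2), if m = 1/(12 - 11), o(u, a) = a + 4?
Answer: 0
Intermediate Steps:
o(u, a) = 4 + a
m = 1 (m = 1/1 = 1)
(4 + m)*((o(6, 2)*0)*2) = (4 + 1)*(((4 + 2)*0)*2) = 5*((6*0)*2) = 5*(0*2) = 5*0 = 0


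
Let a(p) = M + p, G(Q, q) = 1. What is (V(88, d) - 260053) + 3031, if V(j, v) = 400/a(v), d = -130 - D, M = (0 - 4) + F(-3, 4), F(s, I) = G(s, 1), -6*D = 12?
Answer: -33670282/131 ≈ -2.5703e+5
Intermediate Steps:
D = -2 (D = -⅙*12 = -2)
F(s, I) = 1
M = -3 (M = (0 - 4) + 1 = -4 + 1 = -3)
a(p) = -3 + p
d = -128 (d = -130 - 1*(-2) = -130 + 2 = -128)
V(j, v) = 400/(-3 + v)
(V(88, d) - 260053) + 3031 = (400/(-3 - 128) - 260053) + 3031 = (400/(-131) - 260053) + 3031 = (400*(-1/131) - 260053) + 3031 = (-400/131 - 260053) + 3031 = -34067343/131 + 3031 = -33670282/131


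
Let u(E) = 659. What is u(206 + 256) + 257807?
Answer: 258466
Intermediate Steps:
u(206 + 256) + 257807 = 659 + 257807 = 258466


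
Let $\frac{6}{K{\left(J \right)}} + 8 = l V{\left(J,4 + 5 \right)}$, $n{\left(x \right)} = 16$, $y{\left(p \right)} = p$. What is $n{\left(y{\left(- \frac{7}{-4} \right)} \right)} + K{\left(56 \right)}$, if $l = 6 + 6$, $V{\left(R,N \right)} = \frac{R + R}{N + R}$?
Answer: $\frac{6787}{412} \approx 16.473$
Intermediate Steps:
$V{\left(R,N \right)} = \frac{2 R}{N + R}$
$l = 12$
$K{\left(J \right)} = \frac{6}{-8 + \frac{24 J}{9 + J}}$ ($K{\left(J \right)} = \frac{6}{-8 + 12 \frac{2 J}{\left(4 + 5\right) + J}} = \frac{6}{-8 + 12 \frac{2 J}{9 + J}} = \frac{6}{-8 + \frac{24 J}{9 + J}}$)
$n{\left(y{\left(- \frac{7}{-4} \right)} \right)} + K{\left(56 \right)} = 16 + \frac{3 \left(9 + 56\right)}{4 \left(-9 + 2 \cdot 56\right)} = 16 + \frac{3}{4} \frac{1}{-9 + 112} \cdot 65 = 16 + \frac{3}{4} \cdot \frac{1}{103} \cdot 65 = 16 + \frac{195}{412} = \frac{6787}{412}$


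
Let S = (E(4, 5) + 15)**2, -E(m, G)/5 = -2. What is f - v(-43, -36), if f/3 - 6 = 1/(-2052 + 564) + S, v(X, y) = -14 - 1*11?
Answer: 951327/496 ≈ 1918.0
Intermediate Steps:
E(m, G) = 10 (E(m, G) = -5*(-2) = 10)
S = 625 (S = (10 + 15)**2 = 25**2 = 625)
v(X, y) = -25 (v(X, y) = -14 - 11 = -25)
f = 938927/496 (f = 18 + 3*(1/(-2052 + 564) + 625) = 18 + 3*(1/(-1488) + 625) = 18 + 3*(-1/1488 + 625) = 18 + 3*(929999/1488) = 18 + 929999/496 = 938927/496 ≈ 1893.0)
f - v(-43, -36) = 938927/496 - 1*(-25) = 938927/496 + 25 = 951327/496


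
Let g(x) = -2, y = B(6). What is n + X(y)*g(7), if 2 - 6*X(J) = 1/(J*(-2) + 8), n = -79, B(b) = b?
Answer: -319/4 ≈ -79.750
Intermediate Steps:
y = 6
X(J) = ⅓ - 1/(6*(8 - 2*J)) (X(J) = ⅓ - 1/(6*(J*(-2) + 8)) = ⅓ - 1/(6*(-2*J + 8)) = ⅓ - 1/(6*(8 - 2*J)))
n + X(y)*g(7) = -79 + ((-15 + 4*6)/(12*(-4 + 6)))*(-2) = -79 + ((1/12)*(-15 + 24)/2)*(-2) = -79 + ((1/12)*(½)*9)*(-2) = -79 + (3/8)*(-2) = -79 - ¾ = -319/4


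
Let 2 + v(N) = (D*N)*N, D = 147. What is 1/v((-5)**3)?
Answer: 1/2296873 ≈ 4.3537e-7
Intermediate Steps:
v(N) = -2 + 147*N**2 (v(N) = -2 + (147*N)*N = -2 + 147*N**2)
1/v((-5)**3) = 1/(-2 + 147*((-5)**3)**2) = 1/(-2 + 147*(-125)**2) = 1/(-2 + 147*15625) = 1/(-2 + 2296875) = 1/2296873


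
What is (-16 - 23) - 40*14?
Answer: -599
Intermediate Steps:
(-16 - 23) - 40*14 = -39 - 560 = -599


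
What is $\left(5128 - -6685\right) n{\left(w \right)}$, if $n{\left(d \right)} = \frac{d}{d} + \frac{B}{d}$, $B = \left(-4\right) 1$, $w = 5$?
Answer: $\frac{11813}{5} \approx 2362.6$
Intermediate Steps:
$B = -4$
$n{\left(d \right)} = 1 - \frac{4}{d}$ ($n{\left(d \right)} = \frac{d}{d} - \frac{4}{d} = 1 - \frac{4}{d}$)
$\left(5128 - -6685\right) n{\left(w \right)} = \left(5128 - -6685\right) \frac{-4 + 5}{5} = \left(5128 + 6685\right) \frac{1}{5} \cdot 1 = 11813 \cdot \frac{1}{5} = \frac{11813}{5}$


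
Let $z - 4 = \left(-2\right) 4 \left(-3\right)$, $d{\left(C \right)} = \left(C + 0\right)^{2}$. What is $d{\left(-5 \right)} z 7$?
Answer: $4900$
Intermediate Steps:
$d{\left(C \right)} = C^{2}$
$z = 28$ ($z = 4 + \left(-2\right) 4 \left(-3\right) = 4 - -24 = 4 + 24 = 28$)
$d{\left(-5 \right)} z 7 = \left(-5\right)^{2} \cdot 28 \cdot 7 = 25 \cdot 28 \cdot 7 = 700 \cdot 7 = 4900$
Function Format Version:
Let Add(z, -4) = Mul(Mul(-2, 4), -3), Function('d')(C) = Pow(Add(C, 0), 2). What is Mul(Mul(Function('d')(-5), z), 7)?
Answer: 4900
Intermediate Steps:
Function('d')(C) = Pow(C, 2)
z = 28 (z = Add(4, Mul(Mul(-2, 4), -3)) = Add(4, Mul(-8, -3)) = Add(4, 24) = 28)
Mul(Mul(Function('d')(-5), z), 7) = Mul(Mul(Pow(-5, 2), 28), 7) = Mul(Mul(25, 28), 7) = Mul(700, 7) = 4900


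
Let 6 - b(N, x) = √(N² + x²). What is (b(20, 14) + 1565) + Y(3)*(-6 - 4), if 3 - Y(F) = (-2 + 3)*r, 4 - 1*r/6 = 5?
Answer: 1481 - 2*√149 ≈ 1456.6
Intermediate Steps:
r = -6 (r = 24 - 6*5 = 24 - 30 = -6)
Y(F) = 9 (Y(F) = 3 - (-2 + 3)*(-6) = 3 - (-6) = 3 - 1*(-6) = 3 + 6 = 9)
b(N, x) = 6 - √(N² + x²)
(b(20, 14) + 1565) + Y(3)*(-6 - 4) = ((6 - √(20² + 14²)) + 1565) + 9*(-6 - 4) = ((6 - √(400 + 196)) + 1565) + 9*(-10) = ((6 - √596) + 1565) - 90 = ((6 - 2*√149) + 1565) - 90 = (1571 - 2*√149) - 90 = 1481 - 2*√149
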